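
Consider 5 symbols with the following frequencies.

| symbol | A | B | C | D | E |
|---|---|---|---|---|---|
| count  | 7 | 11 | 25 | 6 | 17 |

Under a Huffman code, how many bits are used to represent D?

4

Build the tree from the bottom:
merge D(6) and A(7): 13
merge B(11) and 13: 24
merge E(17) and 24: 41
merge C(25) and 41: 66
The subtree containing D is merged 4 times, so code length = 4.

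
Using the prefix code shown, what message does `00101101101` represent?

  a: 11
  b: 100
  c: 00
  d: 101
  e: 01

cddd

Read left to right; each codeword is recognised as soon as it completes (prefix code):
  00→c | 101→d | 101→d | 101→d
Decoded message: cddd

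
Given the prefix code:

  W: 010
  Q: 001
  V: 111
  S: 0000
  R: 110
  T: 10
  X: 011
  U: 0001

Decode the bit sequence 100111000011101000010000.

TXTURTUS

Read left to right; each codeword is recognised as soon as it completes (prefix code):
  10→T | 011→X | 10→T | 0001→U | 110→R | 10→T | 0001→U | 0000→S
Decoded message: TXTURTUS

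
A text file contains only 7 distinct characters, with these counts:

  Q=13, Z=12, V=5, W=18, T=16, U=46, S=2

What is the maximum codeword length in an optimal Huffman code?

Merge the two lowest-weight nodes at each step:
merge S(2) and V(5): 7
merge 7 and Z(12): 19
merge Q(13) and T(16): 29
merge W(18) and 19: 37
merge 29 and 37: 66
merge U(46) and 66: 112
Maximum depth reached is 5.

5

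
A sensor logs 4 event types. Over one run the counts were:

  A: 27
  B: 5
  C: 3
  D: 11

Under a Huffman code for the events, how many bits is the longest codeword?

3

Merge the two lowest-weight nodes at each step:
combine C(3), B(5) → 8
combine 8, D(11) → 19
combine 19, A(27) → 46
Maximum depth reached is 3.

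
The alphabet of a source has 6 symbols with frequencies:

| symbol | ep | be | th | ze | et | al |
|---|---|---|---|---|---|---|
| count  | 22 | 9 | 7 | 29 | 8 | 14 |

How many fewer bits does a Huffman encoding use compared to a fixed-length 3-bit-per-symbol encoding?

51

Fixed-length: 3 bits × 89 symbols = 267 bits.
Huffman merges:
combine th(7), et(8) → 15
combine be(9), al(14) → 23
combine 15, ep(22) → 37
combine 23, ze(29) → 52
combine 37, 52 → 89
Huffman total = 15 + 23 + 37 + 52 + 89 = 216 bits.
Saving = 267 − 216 = 51 bits.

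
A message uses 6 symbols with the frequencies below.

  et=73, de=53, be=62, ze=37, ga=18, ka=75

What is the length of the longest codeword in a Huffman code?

Merge the two lowest-weight nodes at each step:
merge ga(18) and ze(37): 55
merge de(53) and 55: 108
merge be(62) and et(73): 135
merge ka(75) and 108: 183
merge 135 and 183: 318
Maximum depth reached is 4.

4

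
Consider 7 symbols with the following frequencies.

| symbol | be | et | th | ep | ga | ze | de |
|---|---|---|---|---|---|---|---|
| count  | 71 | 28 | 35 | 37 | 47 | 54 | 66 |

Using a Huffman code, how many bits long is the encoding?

Merge the two smallest weights repeatedly:
merge et(28) and th(35): 63
merge ep(37) and ga(47): 84
merge ze(54) and 63: 117
merge de(66) and be(71): 137
merge 84 and 117: 201
merge 137 and 201: 338
Each symbol's bit-cost is frequency × depth; summing gives 940 bits (equivalently 63 + 84 + 117 + 137 + 201 + 338).

940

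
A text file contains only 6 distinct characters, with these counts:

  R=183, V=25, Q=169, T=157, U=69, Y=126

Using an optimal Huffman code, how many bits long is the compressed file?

1772

Build the Huffman tree bottom-up:
combine V(25), U(69) → 94
combine 94, Y(126) → 220
combine T(157), Q(169) → 326
combine R(183), 220 → 403
combine 326, 403 → 729
Each symbol's bit-cost is frequency × depth; summing gives 1772 bits (equivalently 94 + 220 + 326 + 403 + 729).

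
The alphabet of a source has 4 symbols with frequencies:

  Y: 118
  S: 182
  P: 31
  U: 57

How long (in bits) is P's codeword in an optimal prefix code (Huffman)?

3

Build the tree from the bottom:
combine P(31), U(57) → 88
combine 88, Y(118) → 206
combine S(182), 206 → 388
The subtree containing P is merged 3 times, so code length = 3.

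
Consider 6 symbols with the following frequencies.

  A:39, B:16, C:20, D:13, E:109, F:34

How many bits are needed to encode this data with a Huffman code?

Greedily combine the two least-frequent nodes:
merge D(13) and B(16): 29
merge C(20) and 29: 49
merge F(34) and A(39): 73
merge 49 and 73: 122
merge E(109) and 122: 231
Each symbol's bit-cost is frequency × depth; summing gives 504 bits (equivalently 29 + 49 + 73 + 122 + 231).

504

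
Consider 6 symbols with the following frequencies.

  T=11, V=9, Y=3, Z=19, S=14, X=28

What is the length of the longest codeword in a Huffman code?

4

Merge the two lowest-weight nodes at each step:
merge Y(3) and V(9): 12
merge T(11) and 12: 23
merge S(14) and Z(19): 33
merge 23 and X(28): 51
merge 33 and 51: 84
The rarest symbols sit at the bottom; the longest codeword is 4 bits.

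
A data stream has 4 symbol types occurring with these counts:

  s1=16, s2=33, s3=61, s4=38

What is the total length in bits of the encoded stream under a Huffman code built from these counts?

Merge the two smallest weights repeatedly:
s1(16) + s2(33) → 49
s4(38) + 49 → 87
s3(61) + 87 → 148
Each symbol's bit-cost is frequency × depth; summing gives 284 bits (equivalently 49 + 87 + 148).

284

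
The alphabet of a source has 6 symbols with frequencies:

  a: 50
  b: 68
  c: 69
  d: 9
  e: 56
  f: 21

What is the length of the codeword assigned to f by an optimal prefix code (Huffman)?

Build the tree from the bottom:
combine d(9), f(21) → 30
combine 30, a(50) → 80
combine e(56), b(68) → 124
combine c(69), 80 → 149
combine 124, 149 → 273
The subtree containing f is merged 4 times, so code length = 4.

4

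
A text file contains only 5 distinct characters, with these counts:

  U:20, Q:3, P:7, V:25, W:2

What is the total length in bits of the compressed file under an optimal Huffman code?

Build the Huffman tree bottom-up:
W(2) + Q(3) → 5
5 + P(7) → 12
12 + U(20) → 32
V(25) + 32 → 57
The encoded length is the sum of every internal node's weight: 5 + 12 + 32 + 57 = 106 bits.

106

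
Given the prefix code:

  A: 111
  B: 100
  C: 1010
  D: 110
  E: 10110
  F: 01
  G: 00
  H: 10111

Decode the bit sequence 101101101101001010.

EDDBC

Read left to right; each codeword is recognised as soon as it completes (prefix code):
  10110→E | 110→D | 110→D | 100→B | 1010→C
Decoded message: EDDBC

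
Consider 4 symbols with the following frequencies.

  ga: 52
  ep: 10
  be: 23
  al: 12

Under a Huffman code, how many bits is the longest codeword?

Merge the two lowest-weight nodes at each step:
ep(10) + al(12) → 22
22 + be(23) → 45
45 + ga(52) → 97
The rarest symbols sit at the bottom; the longest codeword is 3 bits.

3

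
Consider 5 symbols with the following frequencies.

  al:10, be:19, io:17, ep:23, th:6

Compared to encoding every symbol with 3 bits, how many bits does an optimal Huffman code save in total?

Fixed-length: 3 bits × 75 symbols = 225 bits.
Huffman merges:
th(6) + al(10) → 16
16 + io(17) → 33
be(19) + ep(23) → 42
33 + 42 → 75
Huffman total = 16 + 33 + 42 + 75 = 166 bits.
Saving = 225 − 166 = 59 bits.

59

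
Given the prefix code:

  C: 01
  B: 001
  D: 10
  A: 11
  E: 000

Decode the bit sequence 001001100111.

BBDCA

Read left to right; each codeword is recognised as soon as it completes (prefix code):
  001→B | 001→B | 10→D | 01→C | 11→A
Decoded message: BBDCA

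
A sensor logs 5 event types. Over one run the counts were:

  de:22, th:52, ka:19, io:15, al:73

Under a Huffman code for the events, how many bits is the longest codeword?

4

Merge the two lowest-weight nodes at each step:
merge io(15) and ka(19): 34
merge de(22) and 34: 56
merge th(52) and 56: 108
merge al(73) and 108: 181
The rarest symbols sit at the bottom; the longest codeword is 4 bits.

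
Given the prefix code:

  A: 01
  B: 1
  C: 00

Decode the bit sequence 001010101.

CBAAA

Read left to right; each codeword is recognised as soon as it completes (prefix code):
  00→C | 1→B | 01→A | 01→A | 01→A
Decoded message: CBAAA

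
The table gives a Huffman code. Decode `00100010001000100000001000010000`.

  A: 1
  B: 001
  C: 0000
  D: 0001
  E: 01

BDDDCDCAC

Read left to right; each codeword is recognised as soon as it completes (prefix code):
  001→B | 0001→D | 0001→D | 0001→D | 0000→C | 0001→D | 0000→C | 1→A | 0000→C
Decoded message: BDDDCDCAC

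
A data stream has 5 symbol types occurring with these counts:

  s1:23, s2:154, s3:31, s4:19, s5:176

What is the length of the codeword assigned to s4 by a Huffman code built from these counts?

Repeatedly merge the two smallest:
combine s4(19), s1(23) → 42
combine s3(31), 42 → 73
combine 73, s2(154) → 227
combine s5(176), 227 → 403
s4 sits 4 levels below the root, so its codeword is 4 bits.

4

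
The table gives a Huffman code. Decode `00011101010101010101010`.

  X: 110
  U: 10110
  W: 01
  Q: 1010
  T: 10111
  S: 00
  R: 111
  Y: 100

Read left to right; each codeword is recognised as soon as it completes (prefix code):
  00→S | 01→W | 110→X | 1010→Q | 1010→Q | 1010→Q | 1010→Q
Decoded message: SWXQQQQ

SWXQQQQ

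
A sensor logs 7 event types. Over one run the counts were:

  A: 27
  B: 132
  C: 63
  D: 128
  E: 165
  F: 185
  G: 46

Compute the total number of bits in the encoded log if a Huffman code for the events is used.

1961

Build the Huffman tree bottom-up:
A(27) + G(46) → 73
C(63) + 73 → 136
D(128) + B(132) → 260
136 + E(165) → 301
F(185) + 260 → 445
301 + 445 → 746
Total encoded bits = sum of merged weights = 73 + 136 + 260 + 301 + 445 + 746 = 1961.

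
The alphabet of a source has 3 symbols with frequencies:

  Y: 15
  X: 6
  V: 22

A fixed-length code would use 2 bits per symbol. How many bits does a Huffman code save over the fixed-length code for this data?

22

Fixed-length: 2 bits × 43 symbols = 86 bits.
Huffman merges:
combine X(6), Y(15) → 21
combine 21, V(22) → 43
Huffman total = 21 + 43 = 64 bits.
Saving = 86 − 64 = 22 bits.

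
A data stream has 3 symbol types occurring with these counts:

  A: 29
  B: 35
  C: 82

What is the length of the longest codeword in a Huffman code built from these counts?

Merge the two lowest-weight nodes at each step:
A(29) + B(35) → 64
64 + C(82) → 146
Maximum depth reached is 2.

2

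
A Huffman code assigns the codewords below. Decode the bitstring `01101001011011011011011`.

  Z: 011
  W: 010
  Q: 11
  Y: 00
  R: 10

Read left to right; each codeword is recognised as soon as it completes (prefix code):
  011→Z | 010→W | 010→W | 11→Q | 011→Z | 011→Z | 011→Z | 011→Z
Decoded message: ZWWQZZZZ

ZWWQZZZZ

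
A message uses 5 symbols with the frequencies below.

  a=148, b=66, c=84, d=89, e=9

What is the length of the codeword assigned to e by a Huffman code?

Huffman merges, smallest pair first:
merge e(9) and b(66): 75
merge 75 and c(84): 159
merge d(89) and a(148): 237
merge 159 and 237: 396
e's leaf is at depth 3, giving a 3-bit codeword.

3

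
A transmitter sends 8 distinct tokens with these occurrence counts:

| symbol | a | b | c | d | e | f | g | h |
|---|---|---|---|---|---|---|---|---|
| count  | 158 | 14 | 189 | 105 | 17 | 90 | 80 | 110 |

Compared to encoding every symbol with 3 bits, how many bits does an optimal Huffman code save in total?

205

Fixed-length: 3 bits × 763 symbols = 2289 bits.
Huffman merges:
b(14) + e(17) → 31
31 + g(80) → 111
f(90) + d(105) → 195
h(110) + 111 → 221
a(158) + c(189) → 347
195 + 221 → 416
347 + 416 → 763
Huffman total = 31 + 111 + 195 + 221 + 347 + 416 + 763 = 2084 bits.
Saving = 2289 − 2084 = 205 bits.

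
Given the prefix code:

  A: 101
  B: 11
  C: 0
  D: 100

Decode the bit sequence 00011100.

Read left to right; each codeword is recognised as soon as it completes (prefix code):
  0→C | 0→C | 0→C | 11→B | 100→D
Decoded message: CCCBD

CCCBD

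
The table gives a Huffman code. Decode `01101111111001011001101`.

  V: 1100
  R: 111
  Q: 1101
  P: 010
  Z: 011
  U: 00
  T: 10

Read left to right; each codeword is recognised as soon as it completes (prefix code):
  011→Z | 011→Z | 111→R | 1100→V | 10→T | 1100→V | 1101→Q
Decoded message: ZZRVTVQ

ZZRVTVQ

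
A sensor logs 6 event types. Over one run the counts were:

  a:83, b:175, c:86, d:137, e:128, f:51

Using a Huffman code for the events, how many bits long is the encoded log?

1668

Greedily combine the two least-frequent nodes:
f(51) + a(83) → 134
c(86) + e(128) → 214
134 + d(137) → 271
b(175) + 214 → 389
271 + 389 → 660
Total encoded bits = sum of merged weights = 134 + 214 + 271 + 389 + 660 = 1668.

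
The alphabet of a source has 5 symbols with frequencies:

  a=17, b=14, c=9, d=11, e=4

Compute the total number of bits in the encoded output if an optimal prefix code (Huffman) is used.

Merge the two smallest weights repeatedly:
merge e(4) and c(9): 13
merge d(11) and 13: 24
merge b(14) and a(17): 31
merge 24 and 31: 55
Total encoded bits = sum of merged weights = 13 + 24 + 31 + 55 = 123.

123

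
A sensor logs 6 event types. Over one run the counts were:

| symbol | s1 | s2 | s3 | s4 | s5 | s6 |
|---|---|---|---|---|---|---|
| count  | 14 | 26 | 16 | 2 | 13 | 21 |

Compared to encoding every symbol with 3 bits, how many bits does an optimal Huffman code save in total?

48

Fixed-length: 3 bits × 92 symbols = 276 bits.
Huffman merges:
s4(2) + s5(13) → 15
s1(14) + 15 → 29
s3(16) + s6(21) → 37
s2(26) + 29 → 55
37 + 55 → 92
Huffman total = 15 + 29 + 37 + 55 + 92 = 228 bits.
Saving = 276 − 228 = 48 bits.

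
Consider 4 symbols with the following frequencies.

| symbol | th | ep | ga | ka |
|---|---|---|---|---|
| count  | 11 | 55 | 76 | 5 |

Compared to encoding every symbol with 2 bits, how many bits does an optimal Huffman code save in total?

60

Fixed-length: 2 bits × 147 symbols = 294 bits.
Huffman merges:
ka(5) + th(11) → 16
16 + ep(55) → 71
71 + ga(76) → 147
Huffman total = 16 + 71 + 147 = 234 bits.
Saving = 294 − 234 = 60 bits.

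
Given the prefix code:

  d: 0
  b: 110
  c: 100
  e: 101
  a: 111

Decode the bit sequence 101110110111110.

ebbab

Read left to right; each codeword is recognised as soon as it completes (prefix code):
  101→e | 110→b | 110→b | 111→a | 110→b
Decoded message: ebbab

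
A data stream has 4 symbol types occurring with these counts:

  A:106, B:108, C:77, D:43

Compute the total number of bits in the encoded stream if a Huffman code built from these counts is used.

668

Greedily combine the two least-frequent nodes:
combine D(43), C(77) → 120
combine A(106), B(108) → 214
combine 120, 214 → 334
Total encoded bits = sum of merged weights = 120 + 214 + 334 = 668.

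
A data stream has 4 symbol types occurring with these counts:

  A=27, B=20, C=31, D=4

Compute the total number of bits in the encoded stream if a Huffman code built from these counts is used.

157

Merge the two smallest weights repeatedly:
combine D(4), B(20) → 24
combine 24, A(27) → 51
combine C(31), 51 → 82
The encoded length is the sum of every internal node's weight: 24 + 51 + 82 = 157 bits.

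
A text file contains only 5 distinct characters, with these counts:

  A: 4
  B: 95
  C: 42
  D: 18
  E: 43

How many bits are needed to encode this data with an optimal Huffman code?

395

Build the Huffman tree bottom-up:
combine A(4), D(18) → 22
combine 22, C(42) → 64
combine E(43), 64 → 107
combine B(95), 107 → 202
Each symbol's bit-cost is frequency × depth; summing gives 395 bits (equivalently 22 + 64 + 107 + 202).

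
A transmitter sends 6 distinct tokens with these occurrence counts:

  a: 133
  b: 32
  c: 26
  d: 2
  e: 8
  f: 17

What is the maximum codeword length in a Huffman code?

5

Merge the two lowest-weight nodes at each step:
d(2) + e(8) → 10
10 + f(17) → 27
c(26) + 27 → 53
b(32) + 53 → 85
85 + a(133) → 218
The first pair merged (d, e) ends up deepest, at depth 5.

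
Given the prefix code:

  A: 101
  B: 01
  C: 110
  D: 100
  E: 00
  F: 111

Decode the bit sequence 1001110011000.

Read left to right; each codeword is recognised as soon as it completes (prefix code):
  100→D | 111→F | 00→E | 110→C | 00→E
Decoded message: DFECE

DFECE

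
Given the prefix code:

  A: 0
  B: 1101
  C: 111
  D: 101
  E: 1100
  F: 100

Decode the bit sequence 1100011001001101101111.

EAEFBDC

Read left to right; each codeword is recognised as soon as it completes (prefix code):
  1100→E | 0→A | 1100→E | 100→F | 1101→B | 101→D | 111→C
Decoded message: EAEFBDC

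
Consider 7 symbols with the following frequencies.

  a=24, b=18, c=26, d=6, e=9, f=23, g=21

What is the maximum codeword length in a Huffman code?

4

Merge the two lowest-weight nodes at each step:
merge d(6) and e(9): 15
merge 15 and b(18): 33
merge g(21) and f(23): 44
merge a(24) and c(26): 50
merge 33 and 44: 77
merge 50 and 77: 127
The first pair merged (d, e) ends up deepest, at depth 4.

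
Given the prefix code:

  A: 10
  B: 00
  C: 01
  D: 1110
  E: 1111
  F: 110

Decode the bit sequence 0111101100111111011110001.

CDFCEAEBC

Read left to right; each codeword is recognised as soon as it completes (prefix code):
  01→C | 1110→D | 110→F | 01→C | 1111→E | 10→A | 1111→E | 00→B | 01→C
Decoded message: CDFCEAEBC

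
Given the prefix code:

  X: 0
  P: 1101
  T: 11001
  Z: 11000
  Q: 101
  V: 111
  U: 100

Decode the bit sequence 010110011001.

Read left to right; each codeword is recognised as soon as it completes (prefix code):
  0→X | 101→Q | 100→U | 11001→T
Decoded message: XQUT

XQUT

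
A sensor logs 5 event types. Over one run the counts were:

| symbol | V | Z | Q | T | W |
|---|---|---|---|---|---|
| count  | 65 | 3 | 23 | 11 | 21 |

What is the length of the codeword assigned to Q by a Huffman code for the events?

Build the tree from the bottom:
combine Z(3), T(11) → 14
combine 14, W(21) → 35
combine Q(23), 35 → 58
combine 58, V(65) → 123
Q's leaf is at depth 2, giving a 2-bit codeword.

2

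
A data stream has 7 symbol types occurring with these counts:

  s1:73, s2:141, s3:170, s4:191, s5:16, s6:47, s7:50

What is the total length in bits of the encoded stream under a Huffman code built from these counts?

Build the Huffman tree bottom-up:
merge s5(16) and s6(47): 63
merge s7(50) and 63: 113
merge s1(73) and 113: 186
merge s2(141) and s3(170): 311
merge 186 and s4(191): 377
merge 311 and 377: 688
Total encoded bits = sum of merged weights = 63 + 113 + 186 + 311 + 377 + 688 = 1738.

1738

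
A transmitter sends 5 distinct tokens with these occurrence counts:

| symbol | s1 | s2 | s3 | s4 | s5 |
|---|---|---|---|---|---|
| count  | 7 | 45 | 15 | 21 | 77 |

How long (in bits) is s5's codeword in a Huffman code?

1

Huffman merges, smallest pair first:
merge s1(7) and s3(15): 22
merge s4(21) and 22: 43
merge 43 and s2(45): 88
merge s5(77) and 88: 165
s5 is a child of the root — depth 1, so its codeword is a single bit.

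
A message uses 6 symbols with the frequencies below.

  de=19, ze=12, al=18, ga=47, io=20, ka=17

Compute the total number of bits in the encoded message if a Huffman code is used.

332

Greedily combine the two least-frequent nodes:
merge ze(12) and ka(17): 29
merge al(18) and de(19): 37
merge io(20) and 29: 49
merge 37 and ga(47): 84
merge 49 and 84: 133
Total encoded bits = sum of merged weights = 29 + 37 + 49 + 84 + 133 = 332.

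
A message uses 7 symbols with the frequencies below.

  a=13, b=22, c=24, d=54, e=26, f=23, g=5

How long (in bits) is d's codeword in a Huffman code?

Repeatedly merge the two smallest:
combine g(5), a(13) → 18
combine 18, b(22) → 40
combine f(23), c(24) → 47
combine e(26), 40 → 66
combine 47, d(54) → 101
combine 66, 101 → 167
d sits 2 levels below the root, so its codeword is 2 bits.

2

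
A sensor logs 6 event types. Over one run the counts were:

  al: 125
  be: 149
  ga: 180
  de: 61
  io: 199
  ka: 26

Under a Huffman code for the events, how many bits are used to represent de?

4

Build the tree from the bottom:
merge ka(26) and de(61): 87
merge 87 and al(125): 212
merge be(149) and ga(180): 329
merge io(199) and 212: 411
merge 329 and 411: 740
The subtree containing de is merged 4 times, so code length = 4.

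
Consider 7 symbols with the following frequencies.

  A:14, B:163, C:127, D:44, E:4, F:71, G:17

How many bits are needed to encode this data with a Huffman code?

999

Greedily combine the two least-frequent nodes:
merge E(4) and A(14): 18
merge G(17) and 18: 35
merge 35 and D(44): 79
merge F(71) and 79: 150
merge C(127) and 150: 277
merge B(163) and 277: 440
Each symbol's bit-cost is frequency × depth; summing gives 999 bits (equivalently 18 + 35 + 79 + 150 + 277 + 440).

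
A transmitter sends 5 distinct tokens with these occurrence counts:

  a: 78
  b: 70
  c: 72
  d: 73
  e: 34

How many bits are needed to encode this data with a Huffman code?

Build the Huffman tree bottom-up:
e(34) + b(70) → 104
c(72) + d(73) → 145
a(78) + 104 → 182
145 + 182 → 327
The encoded length is the sum of every internal node's weight: 104 + 145 + 182 + 327 = 758 bits.

758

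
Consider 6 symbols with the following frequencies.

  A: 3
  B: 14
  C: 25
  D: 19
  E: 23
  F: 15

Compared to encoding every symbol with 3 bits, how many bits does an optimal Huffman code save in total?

50

Fixed-length: 3 bits × 99 symbols = 297 bits.
Huffman merges:
combine A(3), B(14) → 17
combine F(15), 17 → 32
combine D(19), E(23) → 42
combine C(25), 32 → 57
combine 42, 57 → 99
Huffman total = 17 + 32 + 42 + 57 + 99 = 247 bits.
Saving = 297 − 247 = 50 bits.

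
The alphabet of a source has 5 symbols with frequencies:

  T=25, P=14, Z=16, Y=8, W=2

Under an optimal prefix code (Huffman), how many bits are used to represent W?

Huffman merges, smallest pair first:
combine W(2), Y(8) → 10
combine 10, P(14) → 24
combine Z(16), 24 → 40
combine T(25), 40 → 65
The subtree containing W is merged 4 times, so code length = 4.

4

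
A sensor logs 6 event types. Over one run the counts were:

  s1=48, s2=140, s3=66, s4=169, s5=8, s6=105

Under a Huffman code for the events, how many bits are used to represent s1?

Huffman merges, smallest pair first:
s5(8) + s1(48) → 56
56 + s3(66) → 122
s6(105) + 122 → 227
s2(140) + s4(169) → 309
227 + 309 → 536
The subtree containing s1 is merged 4 times, so code length = 4.

4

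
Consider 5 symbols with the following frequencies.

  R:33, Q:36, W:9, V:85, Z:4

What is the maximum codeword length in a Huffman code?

Merge the two lowest-weight nodes at each step:
combine Z(4), W(9) → 13
combine 13, R(33) → 46
combine Q(36), 46 → 82
combine 82, V(85) → 167
Maximum depth reached is 4.

4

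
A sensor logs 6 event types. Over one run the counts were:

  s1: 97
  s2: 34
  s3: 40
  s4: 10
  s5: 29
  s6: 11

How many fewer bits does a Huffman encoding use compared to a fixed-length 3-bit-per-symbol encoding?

Fixed-length: 3 bits × 221 symbols = 663 bits.
Huffman merges:
s4(10) + s6(11) → 21
21 + s5(29) → 50
s2(34) + s3(40) → 74
50 + 74 → 124
s1(97) + 124 → 221
Huffman total = 21 + 50 + 74 + 124 + 221 = 490 bits.
Saving = 663 − 490 = 173 bits.

173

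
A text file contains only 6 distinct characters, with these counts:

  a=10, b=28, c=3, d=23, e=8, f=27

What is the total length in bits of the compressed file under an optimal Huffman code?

Build the Huffman tree bottom-up:
merge c(3) and e(8): 11
merge a(10) and 11: 21
merge 21 and d(23): 44
merge f(27) and b(28): 55
merge 44 and 55: 99
The encoded length is the sum of every internal node's weight: 11 + 21 + 44 + 55 + 99 = 230 bits.

230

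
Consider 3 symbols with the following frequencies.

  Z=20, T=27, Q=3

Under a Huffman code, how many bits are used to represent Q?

2

Huffman merges, smallest pair first:
Q(3) + Z(20) → 23
23 + T(27) → 50
The subtree containing Q is merged 2 times, so code length = 2.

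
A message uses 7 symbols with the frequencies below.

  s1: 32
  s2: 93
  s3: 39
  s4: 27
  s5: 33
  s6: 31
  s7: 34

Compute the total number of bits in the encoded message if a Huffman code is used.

Build the Huffman tree bottom-up:
s4(27) + s6(31) → 58
s1(32) + s5(33) → 65
s7(34) + s3(39) → 73
58 + 65 → 123
73 + s2(93) → 166
123 + 166 → 289
The encoded length is the sum of every internal node's weight: 58 + 65 + 73 + 123 + 166 + 289 = 774 bits.

774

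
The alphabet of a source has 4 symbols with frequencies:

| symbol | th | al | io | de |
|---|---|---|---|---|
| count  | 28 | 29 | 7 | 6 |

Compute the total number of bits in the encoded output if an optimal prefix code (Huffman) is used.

Greedily combine the two least-frequent nodes:
de(6) + io(7) → 13
13 + th(28) → 41
al(29) + 41 → 70
The encoded length is the sum of every internal node's weight: 13 + 41 + 70 = 124 bits.

124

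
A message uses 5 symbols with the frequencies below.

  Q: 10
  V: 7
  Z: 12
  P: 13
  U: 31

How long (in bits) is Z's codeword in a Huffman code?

3

Build the tree from the bottom:
combine V(7), Q(10) → 17
combine Z(12), P(13) → 25
combine 17, 25 → 42
combine U(31), 42 → 73
Z sits 3 levels below the root, so its codeword is 3 bits.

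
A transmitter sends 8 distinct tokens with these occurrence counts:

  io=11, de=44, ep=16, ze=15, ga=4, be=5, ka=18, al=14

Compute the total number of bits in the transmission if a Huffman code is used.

Merge the two smallest weights repeatedly:
merge ga(4) and be(5): 9
merge 9 and io(11): 20
merge al(14) and ze(15): 29
merge ep(16) and ka(18): 34
merge 20 and 29: 49
merge 34 and de(44): 78
merge 49 and 78: 127
Each symbol's bit-cost is frequency × depth; summing gives 346 bits (equivalently 9 + 20 + 29 + 34 + 49 + 78 + 127).

346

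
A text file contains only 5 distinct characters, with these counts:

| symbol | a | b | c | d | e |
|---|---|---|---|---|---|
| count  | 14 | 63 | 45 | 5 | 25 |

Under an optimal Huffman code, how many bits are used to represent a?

4

Repeatedly merge the two smallest:
d(5) + a(14) → 19
19 + e(25) → 44
44 + c(45) → 89
b(63) + 89 → 152
a sits 4 levels below the root, so its codeword is 4 bits.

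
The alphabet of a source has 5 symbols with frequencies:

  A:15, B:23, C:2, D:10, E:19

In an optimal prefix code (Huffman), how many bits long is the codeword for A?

2

Huffman merges, smallest pair first:
combine C(2), D(10) → 12
combine 12, A(15) → 27
combine E(19), B(23) → 42
combine 27, 42 → 69
The subtree containing A is merged 2 times, so code length = 2.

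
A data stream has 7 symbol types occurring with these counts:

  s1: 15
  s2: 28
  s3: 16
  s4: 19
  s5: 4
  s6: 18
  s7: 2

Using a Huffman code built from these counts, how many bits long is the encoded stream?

265

Greedily combine the two least-frequent nodes:
merge s7(2) and s5(4): 6
merge 6 and s1(15): 21
merge s3(16) and s6(18): 34
merge s4(19) and 21: 40
merge s2(28) and 34: 62
merge 40 and 62: 102
Total encoded bits = sum of merged weights = 6 + 21 + 34 + 40 + 62 + 102 = 265.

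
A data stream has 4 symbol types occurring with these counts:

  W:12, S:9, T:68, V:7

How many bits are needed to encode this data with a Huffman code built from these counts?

140

Greedily combine the two least-frequent nodes:
merge V(7) and S(9): 16
merge W(12) and 16: 28
merge 28 and T(68): 96
Total encoded bits = sum of merged weights = 16 + 28 + 96 = 140.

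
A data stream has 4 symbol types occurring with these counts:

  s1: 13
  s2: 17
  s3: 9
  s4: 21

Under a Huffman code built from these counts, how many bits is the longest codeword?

2

Merge the two lowest-weight nodes at each step:
merge s3(9) and s1(13): 22
merge s2(17) and s4(21): 38
merge 22 and 38: 60
The first pair merged (s3, s1) ends up deepest, at depth 2.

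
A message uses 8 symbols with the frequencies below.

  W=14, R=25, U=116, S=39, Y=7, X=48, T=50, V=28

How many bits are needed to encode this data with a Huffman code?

882

Build the Huffman tree bottom-up:
Y(7) + W(14) → 21
21 + R(25) → 46
V(28) + S(39) → 67
46 + X(48) → 94
T(50) + 67 → 117
94 + U(116) → 210
117 + 210 → 327
Each symbol's bit-cost is frequency × depth; summing gives 882 bits (equivalently 21 + 46 + 67 + 94 + 117 + 210 + 327).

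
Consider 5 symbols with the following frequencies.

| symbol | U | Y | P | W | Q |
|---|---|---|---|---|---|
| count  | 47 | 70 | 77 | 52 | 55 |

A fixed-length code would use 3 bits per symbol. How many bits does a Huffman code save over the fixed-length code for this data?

202

Fixed-length: 3 bits × 301 symbols = 903 bits.
Huffman merges:
merge U(47) and W(52): 99
merge Q(55) and Y(70): 125
merge P(77) and 99: 176
merge 125 and 176: 301
Huffman total = 99 + 125 + 176 + 301 = 701 bits.
Saving = 903 − 701 = 202 bits.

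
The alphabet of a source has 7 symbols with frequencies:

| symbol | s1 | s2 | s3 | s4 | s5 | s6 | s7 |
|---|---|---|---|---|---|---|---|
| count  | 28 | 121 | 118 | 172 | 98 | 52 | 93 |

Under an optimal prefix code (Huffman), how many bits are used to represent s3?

3

Huffman merges, smallest pair first:
s1(28) + s6(52) → 80
80 + s7(93) → 173
s5(98) + s3(118) → 216
s2(121) + s4(172) → 293
173 + 216 → 389
293 + 389 → 682
s3's leaf is at depth 3, giving a 3-bit codeword.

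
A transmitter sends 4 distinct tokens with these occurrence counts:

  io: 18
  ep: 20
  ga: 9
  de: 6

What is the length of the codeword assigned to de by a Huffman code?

3

Repeatedly merge the two smallest:
combine de(6), ga(9) → 15
combine 15, io(18) → 33
combine ep(20), 33 → 53
The subtree containing de is merged 3 times, so code length = 3.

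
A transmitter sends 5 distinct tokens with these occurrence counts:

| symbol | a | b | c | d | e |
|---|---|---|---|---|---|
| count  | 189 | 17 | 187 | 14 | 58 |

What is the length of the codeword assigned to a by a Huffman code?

Repeatedly merge the two smallest:
merge d(14) and b(17): 31
merge 31 and e(58): 89
merge 89 and c(187): 276
merge a(189) and 276: 465
a is a child of the root — depth 1, so its codeword is a single bit.

1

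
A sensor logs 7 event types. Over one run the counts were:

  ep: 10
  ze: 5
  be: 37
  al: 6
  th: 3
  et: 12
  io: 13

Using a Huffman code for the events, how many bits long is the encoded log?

206

Merge the two smallest weights repeatedly:
combine th(3), ze(5) → 8
combine al(6), 8 → 14
combine ep(10), et(12) → 22
combine io(13), 14 → 27
combine 22, 27 → 49
combine be(37), 49 → 86
Each symbol's bit-cost is frequency × depth; summing gives 206 bits (equivalently 8 + 14 + 22 + 27 + 49 + 86).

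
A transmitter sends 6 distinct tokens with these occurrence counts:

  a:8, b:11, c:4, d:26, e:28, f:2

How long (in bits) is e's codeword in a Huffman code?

1

Build the tree from the bottom:
f(2) + c(4) → 6
6 + a(8) → 14
b(11) + 14 → 25
25 + d(26) → 51
e(28) + 51 → 79
e is merged only at the final step, so code length = 1.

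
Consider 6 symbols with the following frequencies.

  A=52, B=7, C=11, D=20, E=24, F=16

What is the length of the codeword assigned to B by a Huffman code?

Repeatedly merge the two smallest:
combine B(7), C(11) → 18
combine F(16), 18 → 34
combine D(20), E(24) → 44
combine 34, 44 → 78
combine A(52), 78 → 130
B sits 4 levels below the root, so its codeword is 4 bits.

4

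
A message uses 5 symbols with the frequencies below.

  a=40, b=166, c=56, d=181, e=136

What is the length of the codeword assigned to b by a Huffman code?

Repeatedly merge the two smallest:
merge a(40) and c(56): 96
merge 96 and e(136): 232
merge b(166) and d(181): 347
merge 232 and 347: 579
b's leaf is at depth 2, giving a 2-bit codeword.

2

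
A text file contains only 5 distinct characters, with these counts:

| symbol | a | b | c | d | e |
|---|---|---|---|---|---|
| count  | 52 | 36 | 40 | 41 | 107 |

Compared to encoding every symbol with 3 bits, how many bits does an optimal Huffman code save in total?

Fixed-length: 3 bits × 276 symbols = 828 bits.
Huffman merges:
combine b(36), c(40) → 76
combine d(41), a(52) → 93
combine 76, 93 → 169
combine e(107), 169 → 276
Huffman total = 76 + 93 + 169 + 276 = 614 bits.
Saving = 828 − 614 = 214 bits.

214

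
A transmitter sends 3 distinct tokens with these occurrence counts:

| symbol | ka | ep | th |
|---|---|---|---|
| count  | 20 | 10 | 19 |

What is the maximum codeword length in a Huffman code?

2

Merge the two lowest-weight nodes at each step:
combine ep(10), th(19) → 29
combine ka(20), 29 → 49
The rarest symbols sit at the bottom; the longest codeword is 2 bits.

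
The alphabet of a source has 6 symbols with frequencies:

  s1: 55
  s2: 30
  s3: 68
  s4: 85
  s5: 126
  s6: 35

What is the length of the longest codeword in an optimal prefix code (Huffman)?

4

Merge the two lowest-weight nodes at each step:
s2(30) + s6(35) → 65
s1(55) + 65 → 120
s3(68) + s4(85) → 153
120 + s5(126) → 246
153 + 246 → 399
Maximum depth reached is 4.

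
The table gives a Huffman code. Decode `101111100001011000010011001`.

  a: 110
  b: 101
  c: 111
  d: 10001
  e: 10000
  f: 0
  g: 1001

Read left to right; each codeword is recognised as soon as it completes (prefix code):
  101→b | 111→c | 10000→e | 101→b | 10000→e | 1001→g | 1001→g
Decoded message: bcebegg

bcebegg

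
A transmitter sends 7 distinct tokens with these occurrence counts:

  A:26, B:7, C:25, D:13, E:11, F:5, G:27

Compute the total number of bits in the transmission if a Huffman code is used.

Build the Huffman tree bottom-up:
F(5) + B(7) → 12
E(11) + 12 → 23
D(13) + 23 → 36
C(25) + A(26) → 51
G(27) + 36 → 63
51 + 63 → 114
Total encoded bits = sum of merged weights = 12 + 23 + 36 + 51 + 63 + 114 = 299.

299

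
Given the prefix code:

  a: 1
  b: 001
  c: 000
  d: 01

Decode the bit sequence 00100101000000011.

Read left to right; each codeword is recognised as soon as it completes (prefix code):
  001→b | 001→b | 01→d | 000→c | 000→c | 01→d | 1→a
Decoded message: bbdccda

bbdccda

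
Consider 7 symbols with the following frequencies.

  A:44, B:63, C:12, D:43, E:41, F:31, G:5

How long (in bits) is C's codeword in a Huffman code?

Build the tree from the bottom:
combine G(5), C(12) → 17
combine 17, F(31) → 48
combine E(41), D(43) → 84
combine A(44), 48 → 92
combine B(63), 84 → 147
combine 92, 147 → 239
The subtree containing C is merged 4 times, so code length = 4.

4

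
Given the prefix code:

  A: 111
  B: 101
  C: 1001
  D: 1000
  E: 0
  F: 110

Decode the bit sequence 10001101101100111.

Read left to right; each codeword is recognised as soon as it completes (prefix code):
  1000→D | 110→F | 110→F | 110→F | 0→E | 111→A
Decoded message: DFFFEA

DFFFEA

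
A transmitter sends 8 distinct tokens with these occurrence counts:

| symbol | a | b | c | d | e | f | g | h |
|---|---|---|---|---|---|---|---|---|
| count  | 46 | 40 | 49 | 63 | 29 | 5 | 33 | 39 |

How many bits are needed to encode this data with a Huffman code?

883

Build the Huffman tree bottom-up:
f(5) + e(29) → 34
g(33) + 34 → 67
h(39) + b(40) → 79
a(46) + c(49) → 95
d(63) + 67 → 130
79 + 95 → 174
130 + 174 → 304
The encoded length is the sum of every internal node's weight: 34 + 67 + 79 + 95 + 130 + 174 + 304 = 883 bits.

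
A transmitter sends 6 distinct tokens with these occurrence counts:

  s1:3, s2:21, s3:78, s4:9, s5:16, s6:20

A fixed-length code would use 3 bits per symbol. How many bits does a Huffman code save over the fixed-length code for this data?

Fixed-length: 3 bits × 147 symbols = 441 bits.
Huffman merges:
merge s1(3) and s4(9): 12
merge 12 and s5(16): 28
merge s6(20) and s2(21): 41
merge 28 and 41: 69
merge 69 and s3(78): 147
Huffman total = 12 + 28 + 41 + 69 + 147 = 297 bits.
Saving = 441 − 297 = 144 bits.

144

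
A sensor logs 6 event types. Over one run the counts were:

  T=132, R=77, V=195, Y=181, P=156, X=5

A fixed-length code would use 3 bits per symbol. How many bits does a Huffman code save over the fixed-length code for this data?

450

Fixed-length: 3 bits × 746 symbols = 2238 bits.
Huffman merges:
combine X(5), R(77) → 82
combine 82, T(132) → 214
combine P(156), Y(181) → 337
combine V(195), 214 → 409
combine 337, 409 → 746
Huffman total = 82 + 214 + 337 + 409 + 746 = 1788 bits.
Saving = 2238 − 1788 = 450 bits.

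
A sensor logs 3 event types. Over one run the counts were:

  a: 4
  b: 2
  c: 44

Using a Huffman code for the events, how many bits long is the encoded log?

Build the Huffman tree bottom-up:
combine b(2), a(4) → 6
combine 6, c(44) → 50
Total encoded bits = sum of merged weights = 6 + 50 = 56.

56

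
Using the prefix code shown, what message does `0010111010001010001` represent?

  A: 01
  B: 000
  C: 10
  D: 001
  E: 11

Read left to right; each codeword is recognised as soon as it completes (prefix code):
  001→D | 01→A | 11→E | 01→A | 000→B | 10→C | 10→C | 001→D
Decoded message: DAEABCCD

DAEABCCD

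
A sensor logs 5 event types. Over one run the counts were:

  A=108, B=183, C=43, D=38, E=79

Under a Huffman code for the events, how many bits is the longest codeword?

Merge the two lowest-weight nodes at each step:
D(38) + C(43) → 81
E(79) + 81 → 160
A(108) + 160 → 268
B(183) + 268 → 451
The first pair merged (D, C) ends up deepest, at depth 4.

4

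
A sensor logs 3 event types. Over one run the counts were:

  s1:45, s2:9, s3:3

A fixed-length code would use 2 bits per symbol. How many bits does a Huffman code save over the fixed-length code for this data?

Fixed-length: 2 bits × 57 symbols = 114 bits.
Huffman merges:
s3(3) + s2(9) → 12
12 + s1(45) → 57
Huffman total = 12 + 57 = 69 bits.
Saving = 114 − 69 = 45 bits.

45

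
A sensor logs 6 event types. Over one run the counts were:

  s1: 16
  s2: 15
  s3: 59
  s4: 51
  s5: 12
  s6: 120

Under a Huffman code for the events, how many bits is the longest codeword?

Merge the two lowest-weight nodes at each step:
merge s5(12) and s2(15): 27
merge s1(16) and 27: 43
merge 43 and s4(51): 94
merge s3(59) and 94: 153
merge s6(120) and 153: 273
The first pair merged (s5, s2) ends up deepest, at depth 5.

5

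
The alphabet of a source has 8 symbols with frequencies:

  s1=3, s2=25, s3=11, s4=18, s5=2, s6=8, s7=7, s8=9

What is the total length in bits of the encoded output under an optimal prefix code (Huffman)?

Build the Huffman tree bottom-up:
merge s5(2) and s1(3): 5
merge 5 and s7(7): 12
merge s6(8) and s8(9): 17
merge s3(11) and 12: 23
merge 17 and s4(18): 35
merge 23 and s2(25): 48
merge 35 and 48: 83
Total encoded bits = sum of merged weights = 5 + 12 + 17 + 23 + 35 + 48 + 83 = 223.

223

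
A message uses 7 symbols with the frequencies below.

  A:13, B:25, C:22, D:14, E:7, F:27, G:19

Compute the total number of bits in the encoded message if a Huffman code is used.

Merge the two smallest weights repeatedly:
E(7) + A(13) → 20
D(14) + G(19) → 33
20 + C(22) → 42
B(25) + F(27) → 52
33 + 42 → 75
52 + 75 → 127
Total encoded bits = sum of merged weights = 20 + 33 + 42 + 52 + 75 + 127 = 349.

349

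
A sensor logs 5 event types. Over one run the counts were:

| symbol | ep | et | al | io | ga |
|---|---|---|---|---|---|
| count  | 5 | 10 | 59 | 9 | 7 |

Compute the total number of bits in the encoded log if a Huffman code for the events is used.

152

Build the Huffman tree bottom-up:
ep(5) + ga(7) → 12
io(9) + et(10) → 19
12 + 19 → 31
31 + al(59) → 90
Each symbol's bit-cost is frequency × depth; summing gives 152 bits (equivalently 12 + 19 + 31 + 90).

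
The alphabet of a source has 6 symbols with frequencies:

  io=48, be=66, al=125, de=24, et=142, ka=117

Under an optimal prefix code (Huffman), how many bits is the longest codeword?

Merge the two lowest-weight nodes at each step:
merge de(24) and io(48): 72
merge be(66) and 72: 138
merge ka(117) and al(125): 242
merge 138 and et(142): 280
merge 242 and 280: 522
Maximum depth reached is 4.

4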